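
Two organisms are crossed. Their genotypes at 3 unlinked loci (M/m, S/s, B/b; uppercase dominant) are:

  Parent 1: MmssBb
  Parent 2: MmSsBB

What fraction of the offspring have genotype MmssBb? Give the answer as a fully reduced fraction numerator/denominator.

P(MmssBb) = 1/8

MmssBb gametes: MsB×2, Msb×2, msB×2, msb×2
MmSsBB gametes: MSB×2, MsB×2, mSB×2, msB×2
MmssBb×MmSsBB grid (8·8=64): MMSsBB=4 MMSsBb=4 MMssBB=4 MMssBb=4 MmSsBB=8 MmSsBb=8 MmssBB=8 MmssBb=8 mmSsBB=4 mmSsBb=4 mmssBB=4 mmssBb=4
MmssBb hits 8/64; gcd=8; 8÷8/64÷8 = 1/8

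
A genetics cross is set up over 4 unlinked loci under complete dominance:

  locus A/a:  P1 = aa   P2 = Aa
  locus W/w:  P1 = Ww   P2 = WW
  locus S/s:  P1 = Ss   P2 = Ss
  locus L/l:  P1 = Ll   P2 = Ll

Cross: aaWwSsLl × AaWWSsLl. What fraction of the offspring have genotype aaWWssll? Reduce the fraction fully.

aaWwSsLl gametes: aWSL×2, aWSl×2, aWsL×2, aWsl×2, awSL×2, awSl×2, awsL×2, awsl×2
AaWWSsLl gametes: AWSL×2, AWSl×2, AWsL×2, AWsl×2, aWSL×2, aWSl×2, aWsL×2, aWsl×2
aaWwSsLl×AaWWSsLl grid (16·16=256): AaWWSSLL=4 AaWWSSLl=8 AaWWSSll=4 AaWWSsLL=8 AaWWSsLl=16 AaWWSsll=8 AaWWssLL=4 AaWWssLl=8 AaWWssll=4 AaWwSSLL=4 AaWwSSLl=8 AaWwSSll=4 AaWwSsLL=8 AaWwSsLl=16 AaWwSsll=8 AaWwssLL=4 AaWwssLl=8 AaWwssll=4 aaWWSSLL=4 aaWWSSLl=8 aaWWSSll=4 aaWWSsLL=8 aaWWSsLl=16 aaWWSsll=8 aaWWssLL=4 aaWWssLl=8 aaWWssll=4 aaWwSSLL=4 aaWwSSLl=8 aaWwSSll=4 aaWwSsLL=8 aaWwSsLl=16 aaWwSsll=8 aaWwssLL=4 aaWwssLl=8 aaWwssll=4
aaWWssll hits 4/256; gcd=4; 4÷4/256÷4 = 1/64

P(aaWWssll) = 1/64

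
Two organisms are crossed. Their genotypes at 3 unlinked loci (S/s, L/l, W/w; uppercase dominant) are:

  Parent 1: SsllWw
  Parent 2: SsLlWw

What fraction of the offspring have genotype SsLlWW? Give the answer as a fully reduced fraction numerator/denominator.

SsllWw gametes: SlW×2, Slw×2, slW×2, slw×2
SsLlWw gametes: SLW×1, SLw×1, SlW×1, Slw×1, sLW×1, sLw×1, slW×1, slw×1
SsllWw×SsLlWw grid (8·8=64): SSLlWW=2 SSLlWw=4 SSLlww=2 SSllWW=2 SSllWw=4 SSllww=2 SsLlWW=4 SsLlWw=8 SsLlww=4 SsllWW=4 SsllWw=8 Ssllww=4 ssLlWW=2 ssLlWw=4 ssLlww=2 ssllWW=2 ssllWw=4 ssllww=2
SsLlWW hits 4/64; gcd=4; 4÷4/64÷4 = 1/16

P(SsLlWW) = 1/16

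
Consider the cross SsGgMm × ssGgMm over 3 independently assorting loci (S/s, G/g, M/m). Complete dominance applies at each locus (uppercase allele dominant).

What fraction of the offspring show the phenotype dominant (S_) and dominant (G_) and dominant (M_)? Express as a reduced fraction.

SsGgMm gametes: SGM×1, SGm×1, SgM×1, Sgm×1, sGM×1, sGm×1, sgM×1, sgm×1
ssGgMm gametes: sGM×2, sGm×2, sgM×2, sgm×2
SsGgMm×ssGgMm grid (8·8=64): SsGGMM=2 SsGGMm=4 SsGGmm=2 SsGgMM=4 SsGgMm=8 SsGgmm=4 SsggMM=2 SsggMm=4 Ssggmm=2 ssGGMM=2 ssGGMm=4 ssGGmm=2 ssGgMM=4 ssGgMm=8 ssGgmm=4 ssggMM=2 ssggMm=4 ssggmm=2
S_ G_ M_ hits 18/64; gcd=2; 18÷2/64÷2 = 9/32

P(S_ G_ M_) = 9/32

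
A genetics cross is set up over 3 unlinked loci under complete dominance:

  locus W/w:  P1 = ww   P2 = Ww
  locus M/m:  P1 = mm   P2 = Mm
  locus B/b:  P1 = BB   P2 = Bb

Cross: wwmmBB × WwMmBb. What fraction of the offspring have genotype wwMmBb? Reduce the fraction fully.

wwmmBB gametes: wmB×8
WwMmBb gametes: WMB×1, WMb×1, WmB×1, Wmb×1, wMB×1, wMb×1, wmB×1, wmb×1
wwmmBB×WwMmBb grid (8·8=64): WwMmBB=8 WwMmBb=8 WwmmBB=8 WwmmBb=8 wwMmBB=8 wwMmBb=8 wwmmBB=8 wwmmBb=8
wwMmBb hits 8/64; gcd=8; 8÷8/64÷8 = 1/8

P(wwMmBb) = 1/8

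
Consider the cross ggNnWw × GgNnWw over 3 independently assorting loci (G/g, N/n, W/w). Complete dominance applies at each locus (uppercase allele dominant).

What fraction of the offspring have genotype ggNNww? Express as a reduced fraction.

ggNnWw gametes: gNW×2, gNw×2, gnW×2, gnw×2
GgNnWw gametes: GNW×1, GNw×1, GnW×1, Gnw×1, gNW×1, gNw×1, gnW×1, gnw×1
ggNnWw×GgNnWw grid (8·8=64): GgNNWW=2 GgNNWw=4 GgNNww=2 GgNnWW=4 GgNnWw=8 GgNnww=4 GgnnWW=2 GgnnWw=4 Ggnnww=2 ggNNWW=2 ggNNWw=4 ggNNww=2 ggNnWW=4 ggNnWw=8 ggNnww=4 ggnnWW=2 ggnnWw=4 ggnnww=2
ggNNww hits 2/64; gcd=2; 2÷2/64÷2 = 1/32

P(ggNNww) = 1/32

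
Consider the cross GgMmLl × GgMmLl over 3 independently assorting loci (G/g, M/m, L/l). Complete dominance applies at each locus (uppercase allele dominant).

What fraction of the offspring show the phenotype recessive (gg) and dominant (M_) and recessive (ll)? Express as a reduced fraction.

P(gg M_ ll) = 3/64

GgMmLl gametes: GML×1, GMl×1, GmL×1, Gml×1, gML×1, gMl×1, gmL×1, gml×1
GgMmLl gametes: GML×1, GMl×1, GmL×1, Gml×1, gML×1, gMl×1, gmL×1, gml×1
GgMmLl×GgMmLl grid (8·8=64): GGMMLL=1 GGMMLl=2 GGMMll=1 GGMmLL=2 GGMmLl=4 GGMmll=2 GGmmLL=1 GGmmLl=2 GGmmll=1 GgMMLL=2 GgMMLl=4 GgMMll=2 GgMmLL=4 GgMmLl=8 GgMmll=4 GgmmLL=2 GgmmLl=4 Ggmmll=2 ggMMLL=1 ggMMLl=2 ggMMll=1 ggMmLL=2 ggMmLl=4 ggMmll=2 ggmmLL=1 ggmmLl=2 ggmmll=1
gg M_ ll hits 3/64; gcd=1; 3÷1/64÷1 = 3/64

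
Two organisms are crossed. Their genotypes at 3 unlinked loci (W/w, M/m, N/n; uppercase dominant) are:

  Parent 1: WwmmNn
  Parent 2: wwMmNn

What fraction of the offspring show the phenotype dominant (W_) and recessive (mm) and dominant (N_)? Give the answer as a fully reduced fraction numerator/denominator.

WwmmNn gametes: WmN×2, Wmn×2, wmN×2, wmn×2
wwMmNn gametes: wMN×2, wMn×2, wmN×2, wmn×2
WwmmNn×wwMmNn grid (8·8=64): WwMmNN=4 WwMmNn=8 WwMmnn=4 WwmmNN=4 WwmmNn=8 Wwmmnn=4 wwMmNN=4 wwMmNn=8 wwMmnn=4 wwmmNN=4 wwmmNn=8 wwmmnn=4
W_ mm N_ hits 12/64; gcd=4; 12÷4/64÷4 = 3/16

P(W_ mm N_) = 3/16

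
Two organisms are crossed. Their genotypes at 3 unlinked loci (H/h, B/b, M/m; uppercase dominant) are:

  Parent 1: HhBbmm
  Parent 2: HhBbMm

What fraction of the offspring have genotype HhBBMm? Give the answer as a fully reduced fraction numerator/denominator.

P(HhBBMm) = 1/16

HhBbmm gametes: HBm×2, Hbm×2, hBm×2, hbm×2
HhBbMm gametes: HBM×1, HBm×1, HbM×1, Hbm×1, hBM×1, hBm×1, hbM×1, hbm×1
HhBbmm×HhBbMm grid (8·8=64): HHBBMm=2 HHBBmm=2 HHBbMm=4 HHBbmm=4 HHbbMm=2 HHbbmm=2 HhBBMm=4 HhBBmm=4 HhBbMm=8 HhBbmm=8 HhbbMm=4 Hhbbmm=4 hhBBMm=2 hhBBmm=2 hhBbMm=4 hhBbmm=4 hhbbMm=2 hhbbmm=2
HhBBMm hits 4/64; gcd=4; 4÷4/64÷4 = 1/16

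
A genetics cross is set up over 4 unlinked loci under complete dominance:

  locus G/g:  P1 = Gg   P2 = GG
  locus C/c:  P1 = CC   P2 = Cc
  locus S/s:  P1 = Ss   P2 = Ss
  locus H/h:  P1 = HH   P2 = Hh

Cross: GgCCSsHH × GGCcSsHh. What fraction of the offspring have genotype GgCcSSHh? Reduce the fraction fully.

P(GgCcSSHh) = 1/32

GgCCSsHH gametes: GCSH×4, GCsH×4, gCSH×4, gCsH×4
GGCcSsHh gametes: GCSH×2, GCSh×2, GCsH×2, GCsh×2, GcSH×2, GcSh×2, GcsH×2, Gcsh×2
GgCCSsHH×GGCcSsHh grid (16·16=256): GGCCSSHH=8 GGCCSSHh=8 GGCCSsHH=16 GGCCSsHh=16 GGCCssHH=8 GGCCssHh=8 GGCcSSHH=8 GGCcSSHh=8 GGCcSsHH=16 GGCcSsHh=16 GGCcssHH=8 GGCcssHh=8 GgCCSSHH=8 GgCCSSHh=8 GgCCSsHH=16 GgCCSsHh=16 GgCCssHH=8 GgCCssHh=8 GgCcSSHH=8 GgCcSSHh=8 GgCcSsHH=16 GgCcSsHh=16 GgCcssHH=8 GgCcssHh=8
GgCcSSHh hits 8/256; gcd=8; 8÷8/256÷8 = 1/32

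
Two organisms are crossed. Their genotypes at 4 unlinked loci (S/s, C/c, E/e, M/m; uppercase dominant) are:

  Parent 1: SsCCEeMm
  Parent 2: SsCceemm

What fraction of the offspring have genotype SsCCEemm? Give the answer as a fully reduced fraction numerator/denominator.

SsCCEeMm gametes: SCEM×2, SCEm×2, SCeM×2, SCem×2, sCEM×2, sCEm×2, sCeM×2, sCem×2
SsCceemm gametes: SCem×4, Scem×4, sCem×4, scem×4
SsCCEeMm×SsCceemm grid (16·16=256): SSCCEeMm=8 SSCCEemm=8 SSCCeeMm=8 SSCCeemm=8 SSCcEeMm=8 SSCcEemm=8 SSCceeMm=8 SSCceemm=8 SsCCEeMm=16 SsCCEemm=16 SsCCeeMm=16 SsCCeemm=16 SsCcEeMm=16 SsCcEemm=16 SsCceeMm=16 SsCceemm=16 ssCCEeMm=8 ssCCEemm=8 ssCCeeMm=8 ssCCeemm=8 ssCcEeMm=8 ssCcEemm=8 ssCceeMm=8 ssCceemm=8
SsCCEemm hits 16/256; gcd=16; 16÷16/256÷16 = 1/16

P(SsCCEemm) = 1/16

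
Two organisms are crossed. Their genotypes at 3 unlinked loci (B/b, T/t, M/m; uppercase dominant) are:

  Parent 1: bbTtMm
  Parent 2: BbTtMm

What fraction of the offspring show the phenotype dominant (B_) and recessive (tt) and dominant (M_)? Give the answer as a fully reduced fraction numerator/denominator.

P(B_ tt M_) = 3/32

bbTtMm gametes: bTM×2, bTm×2, btM×2, btm×2
BbTtMm gametes: BTM×1, BTm×1, BtM×1, Btm×1, bTM×1, bTm×1, btM×1, btm×1
bbTtMm×BbTtMm grid (8·8=64): BbTTMM=2 BbTTMm=4 BbTTmm=2 BbTtMM=4 BbTtMm=8 BbTtmm=4 BbttMM=2 BbttMm=4 Bbttmm=2 bbTTMM=2 bbTTMm=4 bbTTmm=2 bbTtMM=4 bbTtMm=8 bbTtmm=4 bbttMM=2 bbttMm=4 bbttmm=2
B_ tt M_ hits 6/64; gcd=2; 6÷2/64÷2 = 3/32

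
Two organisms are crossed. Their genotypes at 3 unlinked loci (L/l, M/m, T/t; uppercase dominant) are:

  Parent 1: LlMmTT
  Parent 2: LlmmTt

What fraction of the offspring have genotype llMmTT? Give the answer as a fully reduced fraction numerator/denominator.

P(llMmTT) = 1/16

LlMmTT gametes: LMT×2, LmT×2, lMT×2, lmT×2
LlmmTt gametes: LmT×2, Lmt×2, lmT×2, lmt×2
LlMmTT×LlmmTt grid (8·8=64): LLMmTT=4 LLMmTt=4 LLmmTT=4 LLmmTt=4 LlMmTT=8 LlMmTt=8 LlmmTT=8 LlmmTt=8 llMmTT=4 llMmTt=4 llmmTT=4 llmmTt=4
llMmTT hits 4/64; gcd=4; 4÷4/64÷4 = 1/16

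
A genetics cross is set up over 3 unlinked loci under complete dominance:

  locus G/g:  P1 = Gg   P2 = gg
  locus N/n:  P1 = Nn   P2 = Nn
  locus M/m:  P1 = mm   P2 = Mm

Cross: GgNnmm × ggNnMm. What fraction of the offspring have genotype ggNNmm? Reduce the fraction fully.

GgNnmm gametes: GNm×2, Gnm×2, gNm×2, gnm×2
ggNnMm gametes: gNM×2, gNm×2, gnM×2, gnm×2
GgNnmm×ggNnMm grid (8·8=64): GgNNMm=4 GgNNmm=4 GgNnMm=8 GgNnmm=8 GgnnMm=4 Ggnnmm=4 ggNNMm=4 ggNNmm=4 ggNnMm=8 ggNnmm=8 ggnnMm=4 ggnnmm=4
ggNNmm hits 4/64; gcd=4; 4÷4/64÷4 = 1/16

P(ggNNmm) = 1/16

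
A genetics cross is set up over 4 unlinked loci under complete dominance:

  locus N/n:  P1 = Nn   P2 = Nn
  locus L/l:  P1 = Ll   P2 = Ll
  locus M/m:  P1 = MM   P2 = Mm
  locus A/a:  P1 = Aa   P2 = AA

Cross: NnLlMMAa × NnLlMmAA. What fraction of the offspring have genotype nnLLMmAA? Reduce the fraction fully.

P(nnLLMmAA) = 1/64

NnLlMMAa gametes: NLMA×2, NLMa×2, NlMA×2, NlMa×2, nLMA×2, nLMa×2, nlMA×2, nlMa×2
NnLlMmAA gametes: NLMA×2, NLmA×2, NlMA×2, NlmA×2, nLMA×2, nLmA×2, nlMA×2, nlmA×2
NnLlMMAa×NnLlMmAA grid (16·16=256): NNLLMMAA=4 NNLLMMAa=4 NNLLMmAA=4 NNLLMmAa=4 NNLlMMAA=8 NNLlMMAa=8 NNLlMmAA=8 NNLlMmAa=8 NNllMMAA=4 NNllMMAa=4 NNllMmAA=4 NNllMmAa=4 NnLLMMAA=8 NnLLMMAa=8 NnLLMmAA=8 NnLLMmAa=8 NnLlMMAA=16 NnLlMMAa=16 NnLlMmAA=16 NnLlMmAa=16 NnllMMAA=8 NnllMMAa=8 NnllMmAA=8 NnllMmAa=8 nnLLMMAA=4 nnLLMMAa=4 nnLLMmAA=4 nnLLMmAa=4 nnLlMMAA=8 nnLlMMAa=8 nnLlMmAA=8 nnLlMmAa=8 nnllMMAA=4 nnllMMAa=4 nnllMmAA=4 nnllMmAa=4
nnLLMmAA hits 4/256; gcd=4; 4÷4/256÷4 = 1/64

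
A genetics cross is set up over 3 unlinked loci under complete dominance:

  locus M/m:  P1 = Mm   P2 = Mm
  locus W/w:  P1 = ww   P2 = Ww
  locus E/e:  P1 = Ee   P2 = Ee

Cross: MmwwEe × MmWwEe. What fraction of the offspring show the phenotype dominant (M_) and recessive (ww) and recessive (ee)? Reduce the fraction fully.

MmwwEe gametes: MwE×2, Mwe×2, mwE×2, mwe×2
MmWwEe gametes: MWE×1, MWe×1, MwE×1, Mwe×1, mWE×1, mWe×1, mwE×1, mwe×1
MmwwEe×MmWwEe grid (8·8=64): MMWwEE=2 MMWwEe=4 MMWwee=2 MMwwEE=2 MMwwEe=4 MMwwee=2 MmWwEE=4 MmWwEe=8 MmWwee=4 MmwwEE=4 MmwwEe=8 Mmwwee=4 mmWwEE=2 mmWwEe=4 mmWwee=2 mmwwEE=2 mmwwEe=4 mmwwee=2
M_ ww ee hits 6/64; gcd=2; 6÷2/64÷2 = 3/32

P(M_ ww ee) = 3/32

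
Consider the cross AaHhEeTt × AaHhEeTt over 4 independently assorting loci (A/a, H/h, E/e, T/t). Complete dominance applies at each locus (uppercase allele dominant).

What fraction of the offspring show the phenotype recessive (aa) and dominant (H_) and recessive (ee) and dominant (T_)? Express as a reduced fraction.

AaHhEeTt gametes: AHET×1, AHEt×1, AHeT×1, AHet×1, AhET×1, AhEt×1, AheT×1, Ahet×1, aHET×1, aHEt×1, aHeT×1, aHet×1, ahET×1, ahEt×1, aheT×1, ahet×1
AaHhEeTt gametes: AHET×1, AHEt×1, AHeT×1, AHet×1, AhET×1, AhEt×1, AheT×1, Ahet×1, aHET×1, aHEt×1, aHeT×1, aHet×1, ahET×1, ahEt×1, aheT×1, ahet×1
AaHhEeTt×AaHhEeTt grid (16·16=256): AAHHEETT=1 AAHHEETt=2 AAHHEEtt=1 AAHHEeTT=2 AAHHEeTt=4 AAHHEett=2 AAHHeeTT=1 AAHHeeTt=2 AAHHeett=1 AAHhEETT=2 AAHhEETt=4 AAHhEEtt=2 AAHhEeTT=4 AAHhEeTt=8 AAHhEett=4 AAHheeTT=2 AAHheeTt=4 AAHheett=2 AAhhEETT=1 AAhhEETt=2 AAhhEEtt=1 AAhhEeTT=2 AAhhEeTt=4 AAhhEett=2 AAhheeTT=1 AAhheeTt=2 AAhheett=1 AaHHEETT=2 AaHHEETt=4 AaHHEEtt=2 AaHHEeTT=4 AaHHEeTt=8 AaHHEett=4 AaHHeeTT=2 AaHHeeTt=4 AaHHeett=2 AaHhEETT=4 AaHhEETt=8 AaHhEEtt=4 AaHhEeTT=8 AaHhEeTt=16 AaHhEett=8 AaHheeTT=4 AaHheeTt=8 AaHheett=4 AahhEETT=2 AahhEETt=4 AahhEEtt=2 AahhEeTT=4 AahhEeTt=8 AahhEett=4 AahheeTT=2 AahheeTt=4 Aahheett=2 aaHHEETT=1 aaHHEETt=2 aaHHEEtt=1 aaHHEeTT=2 aaHHEeTt=4 aaHHEett=2 aaHHeeTT=1 aaHHeeTt=2 aaHHeett=1 aaHhEETT=2 aaHhEETt=4 aaHhEEtt=2 aaHhEeTT=4 aaHhEeTt=8 aaHhEett=4 aaHheeTT=2 aaHheeTt=4 aaHheett=2 aahhEETT=1 aahhEETt=2 aahhEEtt=1 aahhEeTT=2 aahhEeTt=4 aahhEett=2 aahheeTT=1 aahheeTt=2 aahheett=1
aa H_ ee T_ hits 9/256; gcd=1; 9÷1/256÷1 = 9/256

P(aa H_ ee T_) = 9/256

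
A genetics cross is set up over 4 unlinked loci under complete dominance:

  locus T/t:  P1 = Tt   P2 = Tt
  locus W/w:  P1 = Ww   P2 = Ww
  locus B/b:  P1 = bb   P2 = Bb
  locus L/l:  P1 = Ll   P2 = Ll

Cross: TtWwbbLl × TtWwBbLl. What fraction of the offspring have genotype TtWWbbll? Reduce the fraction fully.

P(TtWWbbll) = 1/64

TtWwbbLl gametes: TWbL×2, TWbl×2, TwbL×2, Twbl×2, tWbL×2, tWbl×2, twbL×2, twbl×2
TtWwBbLl gametes: TWBL×1, TWBl×1, TWbL×1, TWbl×1, TwBL×1, TwBl×1, TwbL×1, Twbl×1, tWBL×1, tWBl×1, tWbL×1, tWbl×1, twBL×1, twBl×1, twbL×1, twbl×1
TtWwbbLl×TtWwBbLl grid (16·16=256): TTWWBbLL=2 TTWWBbLl=4 TTWWBbll=2 TTWWbbLL=2 TTWWbbLl=4 TTWWbbll=2 TTWwBbLL=4 TTWwBbLl=8 TTWwBbll=4 TTWwbbLL=4 TTWwbbLl=8 TTWwbbll=4 TTwwBbLL=2 TTwwBbLl=4 TTwwBbll=2 TTwwbbLL=2 TTwwbbLl=4 TTwwbbll=2 TtWWBbLL=4 TtWWBbLl=8 TtWWBbll=4 TtWWbbLL=4 TtWWbbLl=8 TtWWbbll=4 TtWwBbLL=8 TtWwBbLl=16 TtWwBbll=8 TtWwbbLL=8 TtWwbbLl=16 TtWwbbll=8 TtwwBbLL=4 TtwwBbLl=8 TtwwBbll=4 TtwwbbLL=4 TtwwbbLl=8 Ttwwbbll=4 ttWWBbLL=2 ttWWBbLl=4 ttWWBbll=2 ttWWbbLL=2 ttWWbbLl=4 ttWWbbll=2 ttWwBbLL=4 ttWwBbLl=8 ttWwBbll=4 ttWwbbLL=4 ttWwbbLl=8 ttWwbbll=4 ttwwBbLL=2 ttwwBbLl=4 ttwwBbll=2 ttwwbbLL=2 ttwwbbLl=4 ttwwbbll=2
TtWWbbll hits 4/256; gcd=4; 4÷4/256÷4 = 1/64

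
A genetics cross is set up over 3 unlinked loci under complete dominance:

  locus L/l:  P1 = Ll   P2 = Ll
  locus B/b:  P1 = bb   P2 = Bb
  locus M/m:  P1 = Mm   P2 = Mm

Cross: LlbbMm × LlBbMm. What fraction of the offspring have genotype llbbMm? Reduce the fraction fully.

P(llbbMm) = 1/16

LlbbMm gametes: LbM×2, Lbm×2, lbM×2, lbm×2
LlBbMm gametes: LBM×1, LBm×1, LbM×1, Lbm×1, lBM×1, lBm×1, lbM×1, lbm×1
LlbbMm×LlBbMm grid (8·8=64): LLBbMM=2 LLBbMm=4 LLBbmm=2 LLbbMM=2 LLbbMm=4 LLbbmm=2 LlBbMM=4 LlBbMm=8 LlBbmm=4 LlbbMM=4 LlbbMm=8 Llbbmm=4 llBbMM=2 llBbMm=4 llBbmm=2 llbbMM=2 llbbMm=4 llbbmm=2
llbbMm hits 4/64; gcd=4; 4÷4/64÷4 = 1/16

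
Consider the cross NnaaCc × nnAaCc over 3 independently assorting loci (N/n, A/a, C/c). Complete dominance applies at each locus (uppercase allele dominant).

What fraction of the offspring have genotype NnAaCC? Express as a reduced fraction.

NnaaCc gametes: NaC×2, Nac×2, naC×2, nac×2
nnAaCc gametes: nAC×2, nAc×2, naC×2, nac×2
NnaaCc×nnAaCc grid (8·8=64): NnAaCC=4 NnAaCc=8 NnAacc=4 NnaaCC=4 NnaaCc=8 Nnaacc=4 nnAaCC=4 nnAaCc=8 nnAacc=4 nnaaCC=4 nnaaCc=8 nnaacc=4
NnAaCC hits 4/64; gcd=4; 4÷4/64÷4 = 1/16

P(NnAaCC) = 1/16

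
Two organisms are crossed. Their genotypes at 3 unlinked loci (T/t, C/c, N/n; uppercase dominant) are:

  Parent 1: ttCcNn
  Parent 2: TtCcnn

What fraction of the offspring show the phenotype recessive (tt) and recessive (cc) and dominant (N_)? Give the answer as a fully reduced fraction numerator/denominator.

ttCcNn gametes: tCN×2, tCn×2, tcN×2, tcn×2
TtCcnn gametes: TCn×2, Tcn×2, tCn×2, tcn×2
ttCcNn×TtCcnn grid (8·8=64): TtCCNn=4 TtCCnn=4 TtCcNn=8 TtCcnn=8 TtccNn=4 Ttccnn=4 ttCCNn=4 ttCCnn=4 ttCcNn=8 ttCcnn=8 ttccNn=4 ttccnn=4
tt cc N_ hits 4/64; gcd=4; 4÷4/64÷4 = 1/16

P(tt cc N_) = 1/16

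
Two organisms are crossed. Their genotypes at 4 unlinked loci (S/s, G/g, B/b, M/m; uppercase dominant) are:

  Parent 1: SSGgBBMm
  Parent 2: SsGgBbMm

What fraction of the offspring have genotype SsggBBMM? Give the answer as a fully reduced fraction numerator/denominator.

SSGgBBMm gametes: SGBM×4, SGBm×4, SgBM×4, SgBm×4
SsGgBbMm gametes: SGBM×1, SGBm×1, SGbM×1, SGbm×1, SgBM×1, SgBm×1, SgbM×1, Sgbm×1, sGBM×1, sGBm×1, sGbM×1, sGbm×1, sgBM×1, sgBm×1, sgbM×1, sgbm×1
SSGgBBMm×SsGgBbMm grid (16·16=256): SSGGBBMM=4 SSGGBBMm=8 SSGGBBmm=4 SSGGBbMM=4 SSGGBbMm=8 SSGGBbmm=4 SSGgBBMM=8 SSGgBBMm=16 SSGgBBmm=8 SSGgBbMM=8 SSGgBbMm=16 SSGgBbmm=8 SSggBBMM=4 SSggBBMm=8 SSggBBmm=4 SSggBbMM=4 SSggBbMm=8 SSggBbmm=4 SsGGBBMM=4 SsGGBBMm=8 SsGGBBmm=4 SsGGBbMM=4 SsGGBbMm=8 SsGGBbmm=4 SsGgBBMM=8 SsGgBBMm=16 SsGgBBmm=8 SsGgBbMM=8 SsGgBbMm=16 SsGgBbmm=8 SsggBBMM=4 SsggBBMm=8 SsggBBmm=4 SsggBbMM=4 SsggBbMm=8 SsggBbmm=4
SsggBBMM hits 4/256; gcd=4; 4÷4/256÷4 = 1/64

P(SsggBBMM) = 1/64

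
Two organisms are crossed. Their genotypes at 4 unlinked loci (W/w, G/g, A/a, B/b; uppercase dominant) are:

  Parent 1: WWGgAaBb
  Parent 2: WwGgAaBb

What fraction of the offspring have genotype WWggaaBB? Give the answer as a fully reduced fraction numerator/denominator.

P(WWggaaBB) = 1/128

WWGgAaBb gametes: WGAB×2, WGAb×2, WGaB×2, WGab×2, WgAB×2, WgAb×2, WgaB×2, Wgab×2
WwGgAaBb gametes: WGAB×1, WGAb×1, WGaB×1, WGab×1, WgAB×1, WgAb×1, WgaB×1, Wgab×1, wGAB×1, wGAb×1, wGaB×1, wGab×1, wgAB×1, wgAb×1, wgaB×1, wgab×1
WWGgAaBb×WwGgAaBb grid (16·16=256): WWGGAABB=2 WWGGAABb=4 WWGGAAbb=2 WWGGAaBB=4 WWGGAaBb=8 WWGGAabb=4 WWGGaaBB=2 WWGGaaBb=4 WWGGaabb=2 WWGgAABB=4 WWGgAABb=8 WWGgAAbb=4 WWGgAaBB=8 WWGgAaBb=16 WWGgAabb=8 WWGgaaBB=4 WWGgaaBb=8 WWGgaabb=4 WWggAABB=2 WWggAABb=4 WWggAAbb=2 WWggAaBB=4 WWggAaBb=8 WWggAabb=4 WWggaaBB=2 WWggaaBb=4 WWggaabb=2 WwGGAABB=2 WwGGAABb=4 WwGGAAbb=2 WwGGAaBB=4 WwGGAaBb=8 WwGGAabb=4 WwGGaaBB=2 WwGGaaBb=4 WwGGaabb=2 WwGgAABB=4 WwGgAABb=8 WwGgAAbb=4 WwGgAaBB=8 WwGgAaBb=16 WwGgAabb=8 WwGgaaBB=4 WwGgaaBb=8 WwGgaabb=4 WwggAABB=2 WwggAABb=4 WwggAAbb=2 WwggAaBB=4 WwggAaBb=8 WwggAabb=4 WwggaaBB=2 WwggaaBb=4 Wwggaabb=2
WWggaaBB hits 2/256; gcd=2; 2÷2/256÷2 = 1/128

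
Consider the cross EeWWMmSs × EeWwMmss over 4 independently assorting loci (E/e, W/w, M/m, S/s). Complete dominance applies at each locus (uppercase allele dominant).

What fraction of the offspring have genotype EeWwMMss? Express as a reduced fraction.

EeWWMmSs gametes: EWMS×2, EWMs×2, EWmS×2, EWms×2, eWMS×2, eWMs×2, eWmS×2, eWms×2
EeWwMmss gametes: EWMs×2, EWms×2, EwMs×2, Ewms×2, eWMs×2, eWms×2, ewMs×2, ewms×2
EeWWMmSs×EeWwMmss grid (16·16=256): EEWWMMSs=4 EEWWMMss=4 EEWWMmSs=8 EEWWMmss=8 EEWWmmSs=4 EEWWmmss=4 EEWwMMSs=4 EEWwMMss=4 EEWwMmSs=8 EEWwMmss=8 EEWwmmSs=4 EEWwmmss=4 EeWWMMSs=8 EeWWMMss=8 EeWWMmSs=16 EeWWMmss=16 EeWWmmSs=8 EeWWmmss=8 EeWwMMSs=8 EeWwMMss=8 EeWwMmSs=16 EeWwMmss=16 EeWwmmSs=8 EeWwmmss=8 eeWWMMSs=4 eeWWMMss=4 eeWWMmSs=8 eeWWMmss=8 eeWWmmSs=4 eeWWmmss=4 eeWwMMSs=4 eeWwMMss=4 eeWwMmSs=8 eeWwMmss=8 eeWwmmSs=4 eeWwmmss=4
EeWwMMss hits 8/256; gcd=8; 8÷8/256÷8 = 1/32

P(EeWwMMss) = 1/32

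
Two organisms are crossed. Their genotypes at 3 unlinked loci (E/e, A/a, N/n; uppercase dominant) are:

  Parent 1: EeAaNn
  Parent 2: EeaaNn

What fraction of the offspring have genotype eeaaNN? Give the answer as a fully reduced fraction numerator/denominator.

EeAaNn gametes: EAN×1, EAn×1, EaN×1, Ean×1, eAN×1, eAn×1, eaN×1, ean×1
EeaaNn gametes: EaN×2, Ean×2, eaN×2, ean×2
EeAaNn×EeaaNn grid (8·8=64): EEAaNN=2 EEAaNn=4 EEAann=2 EEaaNN=2 EEaaNn=4 EEaann=2 EeAaNN=4 EeAaNn=8 EeAann=4 EeaaNN=4 EeaaNn=8 Eeaann=4 eeAaNN=2 eeAaNn=4 eeAann=2 eeaaNN=2 eeaaNn=4 eeaann=2
eeaaNN hits 2/64; gcd=2; 2÷2/64÷2 = 1/32

P(eeaaNN) = 1/32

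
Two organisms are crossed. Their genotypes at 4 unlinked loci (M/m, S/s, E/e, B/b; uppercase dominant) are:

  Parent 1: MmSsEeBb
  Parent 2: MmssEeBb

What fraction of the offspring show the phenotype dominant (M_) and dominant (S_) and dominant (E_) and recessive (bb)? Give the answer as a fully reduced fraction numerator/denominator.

P(M_ S_ E_ bb) = 9/128

MmSsEeBb gametes: MSEB×1, MSEb×1, MSeB×1, MSeb×1, MsEB×1, MsEb×1, MseB×1, Mseb×1, mSEB×1, mSEb×1, mSeB×1, mSeb×1, msEB×1, msEb×1, mseB×1, mseb×1
MmssEeBb gametes: MsEB×2, MsEb×2, MseB×2, Mseb×2, msEB×2, msEb×2, mseB×2, mseb×2
MmSsEeBb×MmssEeBb grid (16·16=256): MMSsEEBB=2 MMSsEEBb=4 MMSsEEbb=2 MMSsEeBB=4 MMSsEeBb=8 MMSsEebb=4 MMSseeBB=2 MMSseeBb=4 MMSseebb=2 MMssEEBB=2 MMssEEBb=4 MMssEEbb=2 MMssEeBB=4 MMssEeBb=8 MMssEebb=4 MMsseeBB=2 MMsseeBb=4 MMsseebb=2 MmSsEEBB=4 MmSsEEBb=8 MmSsEEbb=4 MmSsEeBB=8 MmSsEeBb=16 MmSsEebb=8 MmSseeBB=4 MmSseeBb=8 MmSseebb=4 MmssEEBB=4 MmssEEBb=8 MmssEEbb=4 MmssEeBB=8 MmssEeBb=16 MmssEebb=8 MmsseeBB=4 MmsseeBb=8 Mmsseebb=4 mmSsEEBB=2 mmSsEEBb=4 mmSsEEbb=2 mmSsEeBB=4 mmSsEeBb=8 mmSsEebb=4 mmSseeBB=2 mmSseeBb=4 mmSseebb=2 mmssEEBB=2 mmssEEBb=4 mmssEEbb=2 mmssEeBB=4 mmssEeBb=8 mmssEebb=4 mmsseeBB=2 mmsseeBb=4 mmsseebb=2
M_ S_ E_ bb hits 18/256; gcd=2; 18÷2/256÷2 = 9/128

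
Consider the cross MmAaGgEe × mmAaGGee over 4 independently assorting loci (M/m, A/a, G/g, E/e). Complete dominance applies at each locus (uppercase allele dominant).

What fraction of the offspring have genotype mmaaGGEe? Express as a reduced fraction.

P(mmaaGGEe) = 1/32

MmAaGgEe gametes: MAGE×1, MAGe×1, MAgE×1, MAge×1, MaGE×1, MaGe×1, MagE×1, Mage×1, mAGE×1, mAGe×1, mAgE×1, mAge×1, maGE×1, maGe×1, magE×1, mage×1
mmAaGGee gametes: mAGe×8, maGe×8
MmAaGgEe×mmAaGGee grid (16·16=256): MmAAGGEe=8 MmAAGGee=8 MmAAGgEe=8 MmAAGgee=8 MmAaGGEe=16 MmAaGGee=16 MmAaGgEe=16 MmAaGgee=16 MmaaGGEe=8 MmaaGGee=8 MmaaGgEe=8 MmaaGgee=8 mmAAGGEe=8 mmAAGGee=8 mmAAGgEe=8 mmAAGgee=8 mmAaGGEe=16 mmAaGGee=16 mmAaGgEe=16 mmAaGgee=16 mmaaGGEe=8 mmaaGGee=8 mmaaGgEe=8 mmaaGgee=8
mmaaGGEe hits 8/256; gcd=8; 8÷8/256÷8 = 1/32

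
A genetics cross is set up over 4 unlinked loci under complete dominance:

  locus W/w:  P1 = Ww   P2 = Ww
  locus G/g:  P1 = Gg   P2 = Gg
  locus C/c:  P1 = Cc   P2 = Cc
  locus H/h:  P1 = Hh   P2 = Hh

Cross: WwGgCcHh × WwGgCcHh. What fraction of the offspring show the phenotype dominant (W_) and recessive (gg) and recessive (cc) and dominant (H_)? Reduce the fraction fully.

WwGgCcHh gametes: WGCH×1, WGCh×1, WGcH×1, WGch×1, WgCH×1, WgCh×1, WgcH×1, Wgch×1, wGCH×1, wGCh×1, wGcH×1, wGch×1, wgCH×1, wgCh×1, wgcH×1, wgch×1
WwGgCcHh gametes: WGCH×1, WGCh×1, WGcH×1, WGch×1, WgCH×1, WgCh×1, WgcH×1, Wgch×1, wGCH×1, wGCh×1, wGcH×1, wGch×1, wgCH×1, wgCh×1, wgcH×1, wgch×1
WwGgCcHh×WwGgCcHh grid (16·16=256): WWGGCCHH=1 WWGGCCHh=2 WWGGCChh=1 WWGGCcHH=2 WWGGCcHh=4 WWGGCchh=2 WWGGccHH=1 WWGGccHh=2 WWGGcchh=1 WWGgCCHH=2 WWGgCCHh=4 WWGgCChh=2 WWGgCcHH=4 WWGgCcHh=8 WWGgCchh=4 WWGgccHH=2 WWGgccHh=4 WWGgcchh=2 WWggCCHH=1 WWggCCHh=2 WWggCChh=1 WWggCcHH=2 WWggCcHh=4 WWggCchh=2 WWggccHH=1 WWggccHh=2 WWggcchh=1 WwGGCCHH=2 WwGGCCHh=4 WwGGCChh=2 WwGGCcHH=4 WwGGCcHh=8 WwGGCchh=4 WwGGccHH=2 WwGGccHh=4 WwGGcchh=2 WwGgCCHH=4 WwGgCCHh=8 WwGgCChh=4 WwGgCcHH=8 WwGgCcHh=16 WwGgCchh=8 WwGgccHH=4 WwGgccHh=8 WwGgcchh=4 WwggCCHH=2 WwggCCHh=4 WwggCChh=2 WwggCcHH=4 WwggCcHh=8 WwggCchh=4 WwggccHH=2 WwggccHh=4 Wwggcchh=2 wwGGCCHH=1 wwGGCCHh=2 wwGGCChh=1 wwGGCcHH=2 wwGGCcHh=4 wwGGCchh=2 wwGGccHH=1 wwGGccHh=2 wwGGcchh=1 wwGgCCHH=2 wwGgCCHh=4 wwGgCChh=2 wwGgCcHH=4 wwGgCcHh=8 wwGgCchh=4 wwGgccHH=2 wwGgccHh=4 wwGgcchh=2 wwggCCHH=1 wwggCCHh=2 wwggCChh=1 wwggCcHH=2 wwggCcHh=4 wwggCchh=2 wwggccHH=1 wwggccHh=2 wwggcchh=1
W_ gg cc H_ hits 9/256; gcd=1; 9÷1/256÷1 = 9/256

P(W_ gg cc H_) = 9/256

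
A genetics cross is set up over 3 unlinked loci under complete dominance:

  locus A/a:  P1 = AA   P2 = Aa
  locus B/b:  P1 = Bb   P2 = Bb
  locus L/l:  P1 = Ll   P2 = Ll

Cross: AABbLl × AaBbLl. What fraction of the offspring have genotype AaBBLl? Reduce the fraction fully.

AABbLl gametes: ABL×2, ABl×2, AbL×2, Abl×2
AaBbLl gametes: ABL×1, ABl×1, AbL×1, Abl×1, aBL×1, aBl×1, abL×1, abl×1
AABbLl×AaBbLl grid (8·8=64): AABBLL=2 AABBLl=4 AABBll=2 AABbLL=4 AABbLl=8 AABbll=4 AAbbLL=2 AAbbLl=4 AAbbll=2 AaBBLL=2 AaBBLl=4 AaBBll=2 AaBbLL=4 AaBbLl=8 AaBbll=4 AabbLL=2 AabbLl=4 Aabbll=2
AaBBLl hits 4/64; gcd=4; 4÷4/64÷4 = 1/16

P(AaBBLl) = 1/16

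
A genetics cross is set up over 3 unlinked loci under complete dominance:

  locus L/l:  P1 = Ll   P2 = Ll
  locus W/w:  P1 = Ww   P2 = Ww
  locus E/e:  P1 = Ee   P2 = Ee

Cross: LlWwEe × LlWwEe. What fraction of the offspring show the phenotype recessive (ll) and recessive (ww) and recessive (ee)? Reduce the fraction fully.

LlWwEe gametes: LWE×1, LWe×1, LwE×1, Lwe×1, lWE×1, lWe×1, lwE×1, lwe×1
LlWwEe gametes: LWE×1, LWe×1, LwE×1, Lwe×1, lWE×1, lWe×1, lwE×1, lwe×1
LlWwEe×LlWwEe grid (8·8=64): LLWWEE=1 LLWWEe=2 LLWWee=1 LLWwEE=2 LLWwEe=4 LLWwee=2 LLwwEE=1 LLwwEe=2 LLwwee=1 LlWWEE=2 LlWWEe=4 LlWWee=2 LlWwEE=4 LlWwEe=8 LlWwee=4 LlwwEE=2 LlwwEe=4 Llwwee=2 llWWEE=1 llWWEe=2 llWWee=1 llWwEE=2 llWwEe=4 llWwee=2 llwwEE=1 llwwEe=2 llwwee=1
ll ww ee hits 1/64; gcd=1; 1÷1/64÷1 = 1/64

P(ll ww ee) = 1/64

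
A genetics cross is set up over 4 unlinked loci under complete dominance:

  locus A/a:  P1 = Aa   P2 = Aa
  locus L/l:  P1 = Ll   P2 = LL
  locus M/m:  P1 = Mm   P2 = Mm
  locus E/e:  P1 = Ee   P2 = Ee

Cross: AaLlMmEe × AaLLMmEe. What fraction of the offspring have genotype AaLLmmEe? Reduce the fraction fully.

AaLlMmEe gametes: ALME×1, ALMe×1, ALmE×1, ALme×1, AlME×1, AlMe×1, AlmE×1, Alme×1, aLME×1, aLMe×1, aLmE×1, aLme×1, alME×1, alMe×1, almE×1, alme×1
AaLLMmEe gametes: ALME×2, ALMe×2, ALmE×2, ALme×2, aLME×2, aLMe×2, aLmE×2, aLme×2
AaLlMmEe×AaLLMmEe grid (16·16=256): AALLMMEE=2 AALLMMEe=4 AALLMMee=2 AALLMmEE=4 AALLMmEe=8 AALLMmee=4 AALLmmEE=2 AALLmmEe=4 AALLmmee=2 AALlMMEE=2 AALlMMEe=4 AALlMMee=2 AALlMmEE=4 AALlMmEe=8 AALlMmee=4 AALlmmEE=2 AALlmmEe=4 AALlmmee=2 AaLLMMEE=4 AaLLMMEe=8 AaLLMMee=4 AaLLMmEE=8 AaLLMmEe=16 AaLLMmee=8 AaLLmmEE=4 AaLLmmEe=8 AaLLmmee=4 AaLlMMEE=4 AaLlMMEe=8 AaLlMMee=4 AaLlMmEE=8 AaLlMmEe=16 AaLlMmee=8 AaLlmmEE=4 AaLlmmEe=8 AaLlmmee=4 aaLLMMEE=2 aaLLMMEe=4 aaLLMMee=2 aaLLMmEE=4 aaLLMmEe=8 aaLLMmee=4 aaLLmmEE=2 aaLLmmEe=4 aaLLmmee=2 aaLlMMEE=2 aaLlMMEe=4 aaLlMMee=2 aaLlMmEE=4 aaLlMmEe=8 aaLlMmee=4 aaLlmmEE=2 aaLlmmEe=4 aaLlmmee=2
AaLLmmEe hits 8/256; gcd=8; 8÷8/256÷8 = 1/32

P(AaLLmmEe) = 1/32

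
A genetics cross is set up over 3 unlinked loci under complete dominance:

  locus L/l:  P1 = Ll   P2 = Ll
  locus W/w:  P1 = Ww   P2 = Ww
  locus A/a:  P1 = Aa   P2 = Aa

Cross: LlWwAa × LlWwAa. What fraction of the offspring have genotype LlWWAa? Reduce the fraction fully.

LlWwAa gametes: LWA×1, LWa×1, LwA×1, Lwa×1, lWA×1, lWa×1, lwA×1, lwa×1
LlWwAa gametes: LWA×1, LWa×1, LwA×1, Lwa×1, lWA×1, lWa×1, lwA×1, lwa×1
LlWwAa×LlWwAa grid (8·8=64): LLWWAA=1 LLWWAa=2 LLWWaa=1 LLWwAA=2 LLWwAa=4 LLWwaa=2 LLwwAA=1 LLwwAa=2 LLwwaa=1 LlWWAA=2 LlWWAa=4 LlWWaa=2 LlWwAA=4 LlWwAa=8 LlWwaa=4 LlwwAA=2 LlwwAa=4 Llwwaa=2 llWWAA=1 llWWAa=2 llWWaa=1 llWwAA=2 llWwAa=4 llWwaa=2 llwwAA=1 llwwAa=2 llwwaa=1
LlWWAa hits 4/64; gcd=4; 4÷4/64÷4 = 1/16

P(LlWWAa) = 1/16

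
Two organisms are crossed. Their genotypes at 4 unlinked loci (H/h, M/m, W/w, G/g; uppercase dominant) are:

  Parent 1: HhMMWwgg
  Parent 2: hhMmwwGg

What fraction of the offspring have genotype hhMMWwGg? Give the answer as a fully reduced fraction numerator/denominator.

P(hhMMWwGg) = 1/16

HhMMWwgg gametes: HMWg×4, HMwg×4, hMWg×4, hMwg×4
hhMmwwGg gametes: hMwG×4, hMwg×4, hmwG×4, hmwg×4
HhMMWwgg×hhMmwwGg grid (16·16=256): HhMMWwGg=16 HhMMWwgg=16 HhMMwwGg=16 HhMMwwgg=16 HhMmWwGg=16 HhMmWwgg=16 HhMmwwGg=16 HhMmwwgg=16 hhMMWwGg=16 hhMMWwgg=16 hhMMwwGg=16 hhMMwwgg=16 hhMmWwGg=16 hhMmWwgg=16 hhMmwwGg=16 hhMmwwgg=16
hhMMWwGg hits 16/256; gcd=16; 16÷16/256÷16 = 1/16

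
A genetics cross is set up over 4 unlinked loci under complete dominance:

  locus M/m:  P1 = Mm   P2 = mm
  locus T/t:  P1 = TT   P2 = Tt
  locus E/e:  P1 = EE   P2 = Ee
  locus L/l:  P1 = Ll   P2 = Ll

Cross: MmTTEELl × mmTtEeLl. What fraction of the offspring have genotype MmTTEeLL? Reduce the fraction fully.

MmTTEELl gametes: MTEL×4, MTEl×4, mTEL×4, mTEl×4
mmTtEeLl gametes: mTEL×2, mTEl×2, mTeL×2, mTel×2, mtEL×2, mtEl×2, mteL×2, mtel×2
MmTTEELl×mmTtEeLl grid (16·16=256): MmTTEELL=8 MmTTEELl=16 MmTTEEll=8 MmTTEeLL=8 MmTTEeLl=16 MmTTEell=8 MmTtEELL=8 MmTtEELl=16 MmTtEEll=8 MmTtEeLL=8 MmTtEeLl=16 MmTtEell=8 mmTTEELL=8 mmTTEELl=16 mmTTEEll=8 mmTTEeLL=8 mmTTEeLl=16 mmTTEell=8 mmTtEELL=8 mmTtEELl=16 mmTtEEll=8 mmTtEeLL=8 mmTtEeLl=16 mmTtEell=8
MmTTEeLL hits 8/256; gcd=8; 8÷8/256÷8 = 1/32

P(MmTTEeLL) = 1/32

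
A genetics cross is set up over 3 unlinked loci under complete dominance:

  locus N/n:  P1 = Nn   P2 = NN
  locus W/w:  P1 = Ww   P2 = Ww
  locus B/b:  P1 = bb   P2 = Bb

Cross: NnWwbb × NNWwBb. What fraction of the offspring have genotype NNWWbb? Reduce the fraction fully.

NnWwbb gametes: NWb×2, Nwb×2, nWb×2, nwb×2
NNWwBb gametes: NWB×2, NWb×2, NwB×2, Nwb×2
NnWwbb×NNWwBb grid (8·8=64): NNWWBb=4 NNWWbb=4 NNWwBb=8 NNWwbb=8 NNwwBb=4 NNwwbb=4 NnWWBb=4 NnWWbb=4 NnWwBb=8 NnWwbb=8 NnwwBb=4 Nnwwbb=4
NNWWbb hits 4/64; gcd=4; 4÷4/64÷4 = 1/16

P(NNWWbb) = 1/16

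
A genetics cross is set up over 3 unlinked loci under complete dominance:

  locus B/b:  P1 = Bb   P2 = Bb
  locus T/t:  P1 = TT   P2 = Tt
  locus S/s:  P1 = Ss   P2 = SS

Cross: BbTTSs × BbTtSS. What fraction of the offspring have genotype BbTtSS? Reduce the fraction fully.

BbTTSs gametes: BTS×2, BTs×2, bTS×2, bTs×2
BbTtSS gametes: BTS×2, BtS×2, bTS×2, btS×2
BbTTSs×BbTtSS grid (8·8=64): BBTTSS=4 BBTTSs=4 BBTtSS=4 BBTtSs=4 BbTTSS=8 BbTTSs=8 BbTtSS=8 BbTtSs=8 bbTTSS=4 bbTTSs=4 bbTtSS=4 bbTtSs=4
BbTtSS hits 8/64; gcd=8; 8÷8/64÷8 = 1/8

P(BbTtSS) = 1/8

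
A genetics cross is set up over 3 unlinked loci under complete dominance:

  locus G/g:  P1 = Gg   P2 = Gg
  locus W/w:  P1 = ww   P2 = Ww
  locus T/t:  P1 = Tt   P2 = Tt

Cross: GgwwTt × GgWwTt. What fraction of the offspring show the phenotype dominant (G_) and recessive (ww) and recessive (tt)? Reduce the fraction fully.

GgwwTt gametes: GwT×2, Gwt×2, gwT×2, gwt×2
GgWwTt gametes: GWT×1, GWt×1, GwT×1, Gwt×1, gWT×1, gWt×1, gwT×1, gwt×1
GgwwTt×GgWwTt grid (8·8=64): GGWwTT=2 GGWwTt=4 GGWwtt=2 GGwwTT=2 GGwwTt=4 GGwwtt=2 GgWwTT=4 GgWwTt=8 GgWwtt=4 GgwwTT=4 GgwwTt=8 Ggwwtt=4 ggWwTT=2 ggWwTt=4 ggWwtt=2 ggwwTT=2 ggwwTt=4 ggwwtt=2
G_ ww tt hits 6/64; gcd=2; 6÷2/64÷2 = 3/32

P(G_ ww tt) = 3/32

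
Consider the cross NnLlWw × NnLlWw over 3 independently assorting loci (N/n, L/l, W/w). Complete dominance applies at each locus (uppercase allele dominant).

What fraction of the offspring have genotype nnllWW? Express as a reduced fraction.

NnLlWw gametes: NLW×1, NLw×1, NlW×1, Nlw×1, nLW×1, nLw×1, nlW×1, nlw×1
NnLlWw gametes: NLW×1, NLw×1, NlW×1, Nlw×1, nLW×1, nLw×1, nlW×1, nlw×1
NnLlWw×NnLlWw grid (8·8=64): NNLLWW=1 NNLLWw=2 NNLLww=1 NNLlWW=2 NNLlWw=4 NNLlww=2 NNllWW=1 NNllWw=2 NNllww=1 NnLLWW=2 NnLLWw=4 NnLLww=2 NnLlWW=4 NnLlWw=8 NnLlww=4 NnllWW=2 NnllWw=4 Nnllww=2 nnLLWW=1 nnLLWw=2 nnLLww=1 nnLlWW=2 nnLlWw=4 nnLlww=2 nnllWW=1 nnllWw=2 nnllww=1
nnllWW hits 1/64; gcd=1; 1÷1/64÷1 = 1/64

P(nnllWW) = 1/64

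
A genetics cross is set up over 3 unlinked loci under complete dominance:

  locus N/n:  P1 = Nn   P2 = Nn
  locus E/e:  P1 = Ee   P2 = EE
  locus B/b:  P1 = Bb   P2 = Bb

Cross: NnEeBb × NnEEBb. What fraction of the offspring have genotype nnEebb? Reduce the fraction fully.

NnEeBb gametes: NEB×1, NEb×1, NeB×1, Neb×1, nEB×1, nEb×1, neB×1, neb×1
NnEEBb gametes: NEB×2, NEb×2, nEB×2, nEb×2
NnEeBb×NnEEBb grid (8·8=64): NNEEBB=2 NNEEBb=4 NNEEbb=2 NNEeBB=2 NNEeBb=4 NNEebb=2 NnEEBB=4 NnEEBb=8 NnEEbb=4 NnEeBB=4 NnEeBb=8 NnEebb=4 nnEEBB=2 nnEEBb=4 nnEEbb=2 nnEeBB=2 nnEeBb=4 nnEebb=2
nnEebb hits 2/64; gcd=2; 2÷2/64÷2 = 1/32

P(nnEebb) = 1/32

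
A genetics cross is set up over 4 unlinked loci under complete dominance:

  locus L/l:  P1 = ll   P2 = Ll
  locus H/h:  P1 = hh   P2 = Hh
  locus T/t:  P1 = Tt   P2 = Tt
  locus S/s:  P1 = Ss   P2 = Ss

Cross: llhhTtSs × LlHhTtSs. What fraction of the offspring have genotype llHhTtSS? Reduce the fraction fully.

P(llHhTtSS) = 1/32

llhhTtSs gametes: lhTS×4, lhTs×4, lhtS×4, lhts×4
LlHhTtSs gametes: LHTS×1, LHTs×1, LHtS×1, LHts×1, LhTS×1, LhTs×1, LhtS×1, Lhts×1, lHTS×1, lHTs×1, lHtS×1, lHts×1, lhTS×1, lhTs×1, lhtS×1, lhts×1
llhhTtSs×LlHhTtSs grid (16·16=256): LlHhTTSS=4 LlHhTTSs=8 LlHhTTss=4 LlHhTtSS=8 LlHhTtSs=16 LlHhTtss=8 LlHhttSS=4 LlHhttSs=8 LlHhttss=4 LlhhTTSS=4 LlhhTTSs=8 LlhhTTss=4 LlhhTtSS=8 LlhhTtSs=16 LlhhTtss=8 LlhhttSS=4 LlhhttSs=8 Llhhttss=4 llHhTTSS=4 llHhTTSs=8 llHhTTss=4 llHhTtSS=8 llHhTtSs=16 llHhTtss=8 llHhttSS=4 llHhttSs=8 llHhttss=4 llhhTTSS=4 llhhTTSs=8 llhhTTss=4 llhhTtSS=8 llhhTtSs=16 llhhTtss=8 llhhttSS=4 llhhttSs=8 llhhttss=4
llHhTtSS hits 8/256; gcd=8; 8÷8/256÷8 = 1/32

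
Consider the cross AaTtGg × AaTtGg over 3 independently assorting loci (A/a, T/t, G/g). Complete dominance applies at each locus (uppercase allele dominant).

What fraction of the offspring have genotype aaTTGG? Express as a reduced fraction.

P(aaTTGG) = 1/64

AaTtGg gametes: ATG×1, ATg×1, AtG×1, Atg×1, aTG×1, aTg×1, atG×1, atg×1
AaTtGg gametes: ATG×1, ATg×1, AtG×1, Atg×1, aTG×1, aTg×1, atG×1, atg×1
AaTtGg×AaTtGg grid (8·8=64): AATTGG=1 AATTGg=2 AATTgg=1 AATtGG=2 AATtGg=4 AATtgg=2 AAttGG=1 AAttGg=2 AAttgg=1 AaTTGG=2 AaTTGg=4 AaTTgg=2 AaTtGG=4 AaTtGg=8 AaTtgg=4 AattGG=2 AattGg=4 Aattgg=2 aaTTGG=1 aaTTGg=2 aaTTgg=1 aaTtGG=2 aaTtGg=4 aaTtgg=2 aattGG=1 aattGg=2 aattgg=1
aaTTGG hits 1/64; gcd=1; 1÷1/64÷1 = 1/64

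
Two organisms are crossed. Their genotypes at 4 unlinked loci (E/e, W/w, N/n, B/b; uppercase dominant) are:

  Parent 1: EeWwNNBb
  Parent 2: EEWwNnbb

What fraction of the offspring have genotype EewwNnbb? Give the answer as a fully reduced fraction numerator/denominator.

EeWwNNBb gametes: EWNB×2, EWNb×2, EwNB×2, EwNb×2, eWNB×2, eWNb×2, ewNB×2, ewNb×2
EEWwNnbb gametes: EWNb×4, EWnb×4, EwNb×4, Ewnb×4
EeWwNNBb×EEWwNnbb grid (16·16=256): EEWWNNBb=8 EEWWNNbb=8 EEWWNnBb=8 EEWWNnbb=8 EEWwNNBb=16 EEWwNNbb=16 EEWwNnBb=16 EEWwNnbb=16 EEwwNNBb=8 EEwwNNbb=8 EEwwNnBb=8 EEwwNnbb=8 EeWWNNBb=8 EeWWNNbb=8 EeWWNnBb=8 EeWWNnbb=8 EeWwNNBb=16 EeWwNNbb=16 EeWwNnBb=16 EeWwNnbb=16 EewwNNBb=8 EewwNNbb=8 EewwNnBb=8 EewwNnbb=8
EewwNnbb hits 8/256; gcd=8; 8÷8/256÷8 = 1/32

P(EewwNnbb) = 1/32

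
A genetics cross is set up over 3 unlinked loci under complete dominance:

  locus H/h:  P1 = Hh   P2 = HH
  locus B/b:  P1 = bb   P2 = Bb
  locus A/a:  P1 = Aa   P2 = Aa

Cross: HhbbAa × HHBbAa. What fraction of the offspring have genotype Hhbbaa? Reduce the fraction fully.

P(Hhbbaa) = 1/16

HhbbAa gametes: HbA×2, Hba×2, hbA×2, hba×2
HHBbAa gametes: HBA×2, HBa×2, HbA×2, Hba×2
HhbbAa×HHBbAa grid (8·8=64): HHBbAA=4 HHBbAa=8 HHBbaa=4 HHbbAA=4 HHbbAa=8 HHbbaa=4 HhBbAA=4 HhBbAa=8 HhBbaa=4 HhbbAA=4 HhbbAa=8 Hhbbaa=4
Hhbbaa hits 4/64; gcd=4; 4÷4/64÷4 = 1/16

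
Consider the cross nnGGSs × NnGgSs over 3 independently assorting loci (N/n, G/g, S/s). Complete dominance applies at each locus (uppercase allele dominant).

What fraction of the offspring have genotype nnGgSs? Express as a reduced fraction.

P(nnGgSs) = 1/8

nnGGSs gametes: nGS×4, nGs×4
NnGgSs gametes: NGS×1, NGs×1, NgS×1, Ngs×1, nGS×1, nGs×1, ngS×1, ngs×1
nnGGSs×NnGgSs grid (8·8=64): NnGGSS=4 NnGGSs=8 NnGGss=4 NnGgSS=4 NnGgSs=8 NnGgss=4 nnGGSS=4 nnGGSs=8 nnGGss=4 nnGgSS=4 nnGgSs=8 nnGgss=4
nnGgSs hits 8/64; gcd=8; 8÷8/64÷8 = 1/8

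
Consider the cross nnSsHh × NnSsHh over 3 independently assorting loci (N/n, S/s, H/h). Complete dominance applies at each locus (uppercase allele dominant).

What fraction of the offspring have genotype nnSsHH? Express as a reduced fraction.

nnSsHh gametes: nSH×2, nSh×2, nsH×2, nsh×2
NnSsHh gametes: NSH×1, NSh×1, NsH×1, Nsh×1, nSH×1, nSh×1, nsH×1, nsh×1
nnSsHh×NnSsHh grid (8·8=64): NnSSHH=2 NnSSHh=4 NnSShh=2 NnSsHH=4 NnSsHh=8 NnSshh=4 NnssHH=2 NnssHh=4 Nnsshh=2 nnSSHH=2 nnSSHh=4 nnSShh=2 nnSsHH=4 nnSsHh=8 nnSshh=4 nnssHH=2 nnssHh=4 nnsshh=2
nnSsHH hits 4/64; gcd=4; 4÷4/64÷4 = 1/16

P(nnSsHH) = 1/16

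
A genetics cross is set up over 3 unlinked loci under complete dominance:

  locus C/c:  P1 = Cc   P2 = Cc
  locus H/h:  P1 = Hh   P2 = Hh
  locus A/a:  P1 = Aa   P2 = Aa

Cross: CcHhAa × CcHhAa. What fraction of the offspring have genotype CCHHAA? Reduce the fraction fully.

P(CCHHAA) = 1/64

CcHhAa gametes: CHA×1, CHa×1, ChA×1, Cha×1, cHA×1, cHa×1, chA×1, cha×1
CcHhAa gametes: CHA×1, CHa×1, ChA×1, Cha×1, cHA×1, cHa×1, chA×1, cha×1
CcHhAa×CcHhAa grid (8·8=64): CCHHAA=1 CCHHAa=2 CCHHaa=1 CCHhAA=2 CCHhAa=4 CCHhaa=2 CChhAA=1 CChhAa=2 CChhaa=1 CcHHAA=2 CcHHAa=4 CcHHaa=2 CcHhAA=4 CcHhAa=8 CcHhaa=4 CchhAA=2 CchhAa=4 Cchhaa=2 ccHHAA=1 ccHHAa=2 ccHHaa=1 ccHhAA=2 ccHhAa=4 ccHhaa=2 cchhAA=1 cchhAa=2 cchhaa=1
CCHHAA hits 1/64; gcd=1; 1÷1/64÷1 = 1/64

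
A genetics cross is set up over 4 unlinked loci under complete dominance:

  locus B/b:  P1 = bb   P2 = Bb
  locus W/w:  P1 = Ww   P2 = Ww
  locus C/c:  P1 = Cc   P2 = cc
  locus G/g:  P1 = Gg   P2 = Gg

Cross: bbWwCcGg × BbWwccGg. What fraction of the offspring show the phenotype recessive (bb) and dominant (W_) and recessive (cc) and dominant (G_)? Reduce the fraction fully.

bbWwCcGg gametes: bWCG×2, bWCg×2, bWcG×2, bWcg×2, bwCG×2, bwCg×2, bwcG×2, bwcg×2
BbWwccGg gametes: BWcG×2, BWcg×2, BwcG×2, Bwcg×2, bWcG×2, bWcg×2, bwcG×2, bwcg×2
bbWwCcGg×BbWwccGg grid (16·16=256): BbWWCcGG=4 BbWWCcGg=8 BbWWCcgg=4 BbWWccGG=4 BbWWccGg=8 BbWWccgg=4 BbWwCcGG=8 BbWwCcGg=16 BbWwCcgg=8 BbWwccGG=8 BbWwccGg=16 BbWwccgg=8 BbwwCcGG=4 BbwwCcGg=8 BbwwCcgg=4 BbwwccGG=4 BbwwccGg=8 Bbwwccgg=4 bbWWCcGG=4 bbWWCcGg=8 bbWWCcgg=4 bbWWccGG=4 bbWWccGg=8 bbWWccgg=4 bbWwCcGG=8 bbWwCcGg=16 bbWwCcgg=8 bbWwccGG=8 bbWwccGg=16 bbWwccgg=8 bbwwCcGG=4 bbwwCcGg=8 bbwwCcgg=4 bbwwccGG=4 bbwwccGg=8 bbwwccgg=4
bb W_ cc G_ hits 36/256; gcd=4; 36÷4/256÷4 = 9/64

P(bb W_ cc G_) = 9/64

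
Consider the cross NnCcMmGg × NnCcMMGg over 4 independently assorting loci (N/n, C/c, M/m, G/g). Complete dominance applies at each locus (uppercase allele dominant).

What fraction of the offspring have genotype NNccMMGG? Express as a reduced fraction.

P(NNccMMGG) = 1/128

NnCcMmGg gametes: NCMG×1, NCMg×1, NCmG×1, NCmg×1, NcMG×1, NcMg×1, NcmG×1, Ncmg×1, nCMG×1, nCMg×1, nCmG×1, nCmg×1, ncMG×1, ncMg×1, ncmG×1, ncmg×1
NnCcMMGg gametes: NCMG×2, NCMg×2, NcMG×2, NcMg×2, nCMG×2, nCMg×2, ncMG×2, ncMg×2
NnCcMmGg×NnCcMMGg grid (16·16=256): NNCCMMGG=2 NNCCMMGg=4 NNCCMMgg=2 NNCCMmGG=2 NNCCMmGg=4 NNCCMmgg=2 NNCcMMGG=4 NNCcMMGg=8 NNCcMMgg=4 NNCcMmGG=4 NNCcMmGg=8 NNCcMmgg=4 NNccMMGG=2 NNccMMGg=4 NNccMMgg=2 NNccMmGG=2 NNccMmGg=4 NNccMmgg=2 NnCCMMGG=4 NnCCMMGg=8 NnCCMMgg=4 NnCCMmGG=4 NnCCMmGg=8 NnCCMmgg=4 NnCcMMGG=8 NnCcMMGg=16 NnCcMMgg=8 NnCcMmGG=8 NnCcMmGg=16 NnCcMmgg=8 NnccMMGG=4 NnccMMGg=8 NnccMMgg=4 NnccMmGG=4 NnccMmGg=8 NnccMmgg=4 nnCCMMGG=2 nnCCMMGg=4 nnCCMMgg=2 nnCCMmGG=2 nnCCMmGg=4 nnCCMmgg=2 nnCcMMGG=4 nnCcMMGg=8 nnCcMMgg=4 nnCcMmGG=4 nnCcMmGg=8 nnCcMmgg=4 nnccMMGG=2 nnccMMGg=4 nnccMMgg=2 nnccMmGG=2 nnccMmGg=4 nnccMmgg=2
NNccMMGG hits 2/256; gcd=2; 2÷2/256÷2 = 1/128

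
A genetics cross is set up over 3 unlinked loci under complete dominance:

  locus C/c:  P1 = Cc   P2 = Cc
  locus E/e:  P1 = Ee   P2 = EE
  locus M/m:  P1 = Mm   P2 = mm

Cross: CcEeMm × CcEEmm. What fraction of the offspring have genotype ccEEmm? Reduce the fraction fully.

CcEeMm gametes: CEM×1, CEm×1, CeM×1, Cem×1, cEM×1, cEm×1, ceM×1, cem×1
CcEEmm gametes: CEm×4, cEm×4
CcEeMm×CcEEmm grid (8·8=64): CCEEMm=4 CCEEmm=4 CCEeMm=4 CCEemm=4 CcEEMm=8 CcEEmm=8 CcEeMm=8 CcEemm=8 ccEEMm=4 ccEEmm=4 ccEeMm=4 ccEemm=4
ccEEmm hits 4/64; gcd=4; 4÷4/64÷4 = 1/16

P(ccEEmm) = 1/16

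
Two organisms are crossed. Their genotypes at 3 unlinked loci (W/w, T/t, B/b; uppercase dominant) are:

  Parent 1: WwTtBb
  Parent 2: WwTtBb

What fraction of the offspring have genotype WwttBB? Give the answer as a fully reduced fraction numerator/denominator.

WwTtBb gametes: WTB×1, WTb×1, WtB×1, Wtb×1, wTB×1, wTb×1, wtB×1, wtb×1
WwTtBb gametes: WTB×1, WTb×1, WtB×1, Wtb×1, wTB×1, wTb×1, wtB×1, wtb×1
WwTtBb×WwTtBb grid (8·8=64): WWTTBB=1 WWTTBb=2 WWTTbb=1 WWTtBB=2 WWTtBb=4 WWTtbb=2 WWttBB=1 WWttBb=2 WWttbb=1 WwTTBB=2 WwTTBb=4 WwTTbb=2 WwTtBB=4 WwTtBb=8 WwTtbb=4 WwttBB=2 WwttBb=4 Wwttbb=2 wwTTBB=1 wwTTBb=2 wwTTbb=1 wwTtBB=2 wwTtBb=4 wwTtbb=2 wwttBB=1 wwttBb=2 wwttbb=1
WwttBB hits 2/64; gcd=2; 2÷2/64÷2 = 1/32

P(WwttBB) = 1/32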